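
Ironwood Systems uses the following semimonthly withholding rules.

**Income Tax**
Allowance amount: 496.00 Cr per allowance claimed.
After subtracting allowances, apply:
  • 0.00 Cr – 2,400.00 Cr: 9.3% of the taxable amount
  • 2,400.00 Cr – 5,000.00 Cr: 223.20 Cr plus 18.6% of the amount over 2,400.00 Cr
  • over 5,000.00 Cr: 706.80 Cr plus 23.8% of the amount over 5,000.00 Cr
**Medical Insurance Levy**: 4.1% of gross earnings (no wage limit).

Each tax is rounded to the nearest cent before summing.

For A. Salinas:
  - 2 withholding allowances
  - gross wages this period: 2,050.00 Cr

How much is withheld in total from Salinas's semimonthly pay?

182.44 Cr

Income Tax: taxable = 2,050.00 Cr − 2×496.00 Cr = 1,058.00 Cr
  9.3% × 1,058.00 Cr = 98.39 Cr
Medical Insurance Levy: 4.1% × 2,050.00 Cr = 84.05 Cr
Total: 98.39 Cr + 84.05 Cr = 182.44 Cr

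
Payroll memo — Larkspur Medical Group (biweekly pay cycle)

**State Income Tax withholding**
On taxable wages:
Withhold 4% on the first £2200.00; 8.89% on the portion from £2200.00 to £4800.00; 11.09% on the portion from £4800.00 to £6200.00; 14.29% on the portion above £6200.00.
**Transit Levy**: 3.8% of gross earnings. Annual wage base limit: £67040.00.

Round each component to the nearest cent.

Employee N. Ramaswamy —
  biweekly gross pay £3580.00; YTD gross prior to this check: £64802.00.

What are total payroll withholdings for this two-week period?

£295.72

State Income Tax: taxable = £3580.00
  £88.00 + 8.89% × (£3580.00 − £2200.00) = £88.00 + 8.89% × £1380.00 = £210.68
Transit Levy: cap £67040.00 − YTD £64802.00 = £2238.00 subject; 3.8% × £2238.00 = £85.04
Total: £210.68 + £85.04 = £295.72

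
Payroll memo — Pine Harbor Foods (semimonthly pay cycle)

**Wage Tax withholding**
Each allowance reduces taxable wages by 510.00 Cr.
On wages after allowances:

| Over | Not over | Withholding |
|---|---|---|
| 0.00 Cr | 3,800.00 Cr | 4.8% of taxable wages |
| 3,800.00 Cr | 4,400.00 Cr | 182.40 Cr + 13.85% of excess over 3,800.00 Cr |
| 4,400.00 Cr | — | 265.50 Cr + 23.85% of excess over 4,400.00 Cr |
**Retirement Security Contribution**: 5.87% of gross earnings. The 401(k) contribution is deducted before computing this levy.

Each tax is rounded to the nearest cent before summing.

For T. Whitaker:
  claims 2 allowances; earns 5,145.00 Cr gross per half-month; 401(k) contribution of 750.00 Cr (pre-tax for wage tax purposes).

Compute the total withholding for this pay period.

419.99 Cr

Wage Tax: taxable = 5,145.00 Cr − 750.00 Cr − 2×510.00 Cr = 3,375.00 Cr
  4.8% × 3,375.00 Cr = 162.00 Cr
Retirement Security Contribution: 5.87% × 4,395.00 Cr = 257.99 Cr
Total: 162.00 Cr + 257.99 Cr = 419.99 Cr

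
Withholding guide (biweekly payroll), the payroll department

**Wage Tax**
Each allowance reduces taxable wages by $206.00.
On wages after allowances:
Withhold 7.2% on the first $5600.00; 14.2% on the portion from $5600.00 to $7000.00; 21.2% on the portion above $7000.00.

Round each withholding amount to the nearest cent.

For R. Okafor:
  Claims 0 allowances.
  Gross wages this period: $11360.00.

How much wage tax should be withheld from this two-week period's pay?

Wage Tax: taxable = $11360.00
  $602.00 + 21.2% × ($11360.00 − $7000.00) = $602.00 + 21.2% × $4360.00 = $1526.32

$1526.32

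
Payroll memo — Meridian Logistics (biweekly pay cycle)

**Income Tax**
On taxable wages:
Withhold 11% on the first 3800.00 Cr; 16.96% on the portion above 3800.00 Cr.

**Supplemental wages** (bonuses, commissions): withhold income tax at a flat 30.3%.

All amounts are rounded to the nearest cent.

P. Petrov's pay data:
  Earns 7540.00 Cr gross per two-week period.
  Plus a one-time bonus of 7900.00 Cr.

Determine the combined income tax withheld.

3446.00 Cr

Income Tax: taxable = 7540.00 Cr
  418.00 Cr + 16.96% × (7540.00 Cr − 3800.00 Cr) = 418.00 Cr + 16.96% × 3740.00 Cr = 1052.30 Cr
Supplemental (30.3% flat on bonus): 30.3% × 7900.00 Cr = 2393.70 Cr
Total income tax: 1052.30 Cr + 2393.70 Cr = 3446.00 Cr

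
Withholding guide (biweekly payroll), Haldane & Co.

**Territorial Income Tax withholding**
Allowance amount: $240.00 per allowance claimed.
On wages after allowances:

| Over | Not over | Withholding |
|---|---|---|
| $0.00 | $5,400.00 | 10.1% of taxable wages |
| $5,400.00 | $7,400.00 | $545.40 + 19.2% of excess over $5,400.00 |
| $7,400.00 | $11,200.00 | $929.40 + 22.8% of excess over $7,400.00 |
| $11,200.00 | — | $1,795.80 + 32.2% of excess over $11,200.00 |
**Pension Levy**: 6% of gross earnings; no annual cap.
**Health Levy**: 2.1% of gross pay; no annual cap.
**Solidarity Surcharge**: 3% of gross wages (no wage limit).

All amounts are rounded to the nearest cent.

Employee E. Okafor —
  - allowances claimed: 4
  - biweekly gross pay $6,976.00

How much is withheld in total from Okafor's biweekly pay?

Territorial Income Tax: taxable = $6,976.00 − 4×$240.00 = $6,016.00
  $545.40 + 19.2% × ($6,016.00 − $5,400.00) = $545.40 + 19.2% × $616.00 = $663.67
Pension Levy: 6% × $6,976.00 = $418.56
Health Levy: 2.1% × $6,976.00 = $146.50
Solidarity Surcharge: 3% × $6,976.00 = $209.28
Total: $663.67 + $418.56 + $146.50 + $209.28 = $1,438.01

$1,438.01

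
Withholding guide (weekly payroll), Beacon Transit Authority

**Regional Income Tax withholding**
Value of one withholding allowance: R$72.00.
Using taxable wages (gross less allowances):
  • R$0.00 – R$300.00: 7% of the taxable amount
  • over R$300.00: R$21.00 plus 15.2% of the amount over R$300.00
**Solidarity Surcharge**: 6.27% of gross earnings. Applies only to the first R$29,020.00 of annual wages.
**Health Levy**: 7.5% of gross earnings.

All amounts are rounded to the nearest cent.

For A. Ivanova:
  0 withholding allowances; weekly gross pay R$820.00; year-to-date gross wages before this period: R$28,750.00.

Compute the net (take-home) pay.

Regional Income Tax: taxable = R$820.00
  R$21.00 + 15.2% × (R$820.00 − R$300.00) = R$21.00 + 15.2% × R$520.00 = R$100.04
Solidarity Surcharge: cap R$29,020.00 − YTD R$28,750.00 = R$270.00 subject; 6.27% × R$270.00 = R$16.93
Health Levy: 7.5% × R$820.00 = R$61.50
Total withheld: R$100.04 + R$16.93 + R$61.50 = R$178.47
Net pay: R$820.00 − R$178.47 = R$641.53

R$641.53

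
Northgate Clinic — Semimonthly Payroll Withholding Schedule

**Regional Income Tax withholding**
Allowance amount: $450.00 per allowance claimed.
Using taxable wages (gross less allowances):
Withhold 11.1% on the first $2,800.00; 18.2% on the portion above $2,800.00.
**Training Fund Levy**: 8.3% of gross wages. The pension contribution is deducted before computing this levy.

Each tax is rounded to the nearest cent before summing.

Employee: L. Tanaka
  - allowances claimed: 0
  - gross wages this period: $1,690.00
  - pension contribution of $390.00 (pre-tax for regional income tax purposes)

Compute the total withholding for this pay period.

$252.20

Regional Income Tax: taxable = $1,690.00 − $390.00 = $1,300.00
  11.1% × $1,300.00 = $144.30
Training Fund Levy: 8.3% × $1,300.00 = $107.90
Total: $144.30 + $107.90 = $252.20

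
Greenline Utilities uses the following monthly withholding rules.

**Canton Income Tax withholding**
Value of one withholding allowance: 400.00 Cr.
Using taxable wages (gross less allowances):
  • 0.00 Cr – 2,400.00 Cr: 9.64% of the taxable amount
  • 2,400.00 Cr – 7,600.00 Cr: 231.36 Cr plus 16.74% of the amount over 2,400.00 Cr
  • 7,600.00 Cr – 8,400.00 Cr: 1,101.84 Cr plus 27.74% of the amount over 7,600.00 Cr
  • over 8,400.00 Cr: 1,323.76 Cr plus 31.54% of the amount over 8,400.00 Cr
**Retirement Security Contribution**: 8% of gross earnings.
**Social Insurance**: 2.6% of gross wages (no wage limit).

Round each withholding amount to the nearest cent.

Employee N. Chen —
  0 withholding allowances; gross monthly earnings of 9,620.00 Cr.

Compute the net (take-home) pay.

Canton Income Tax: taxable = 9,620.00 Cr
  1,323.76 Cr + 31.54% × (9,620.00 Cr − 8,400.00 Cr) = 1,323.76 Cr + 31.54% × 1,220.00 Cr = 1,708.55 Cr
Retirement Security Contribution: 8% × 9,620.00 Cr = 769.60 Cr
Social Insurance: 2.6% × 9,620.00 Cr = 250.12 Cr
Total withheld: 1,708.55 Cr + 769.60 Cr + 250.12 Cr = 2,728.27 Cr
Net pay: 9,620.00 Cr − 2,728.27 Cr = 6,891.73 Cr

6,891.73 Cr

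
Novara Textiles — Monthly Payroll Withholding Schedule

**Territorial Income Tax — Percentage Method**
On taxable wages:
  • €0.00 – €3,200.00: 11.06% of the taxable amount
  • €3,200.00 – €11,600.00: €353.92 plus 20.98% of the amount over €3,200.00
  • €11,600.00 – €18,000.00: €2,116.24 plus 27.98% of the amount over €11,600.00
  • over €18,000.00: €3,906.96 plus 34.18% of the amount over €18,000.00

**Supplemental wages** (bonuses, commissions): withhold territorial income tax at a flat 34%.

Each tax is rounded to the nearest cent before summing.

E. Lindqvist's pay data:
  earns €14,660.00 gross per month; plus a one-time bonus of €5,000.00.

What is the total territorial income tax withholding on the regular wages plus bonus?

€4,672.43

Territorial Income Tax: taxable = €14,660.00
  €2,116.24 + 27.98% × (€14,660.00 − €11,600.00) = €2,116.24 + 27.98% × €3,060.00 = €2,972.43
Supplemental (34% flat on bonus): 34% × €5,000.00 = €1,700.00
Total territorial income tax: €2,972.43 + €1,700.00 = €4,672.43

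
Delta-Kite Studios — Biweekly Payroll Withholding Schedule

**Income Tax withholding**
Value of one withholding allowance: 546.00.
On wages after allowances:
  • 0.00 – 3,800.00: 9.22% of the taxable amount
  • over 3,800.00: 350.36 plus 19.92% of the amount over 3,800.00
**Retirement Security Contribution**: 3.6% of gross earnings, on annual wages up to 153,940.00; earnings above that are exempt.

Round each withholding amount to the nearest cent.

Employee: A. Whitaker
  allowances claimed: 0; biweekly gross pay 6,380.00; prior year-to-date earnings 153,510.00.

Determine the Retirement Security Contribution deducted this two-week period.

15.48

Retirement Security Contribution: cap 153,940.00 − YTD 153,510.00 = 430.00 subject; 3.6% × 430.00 = 15.48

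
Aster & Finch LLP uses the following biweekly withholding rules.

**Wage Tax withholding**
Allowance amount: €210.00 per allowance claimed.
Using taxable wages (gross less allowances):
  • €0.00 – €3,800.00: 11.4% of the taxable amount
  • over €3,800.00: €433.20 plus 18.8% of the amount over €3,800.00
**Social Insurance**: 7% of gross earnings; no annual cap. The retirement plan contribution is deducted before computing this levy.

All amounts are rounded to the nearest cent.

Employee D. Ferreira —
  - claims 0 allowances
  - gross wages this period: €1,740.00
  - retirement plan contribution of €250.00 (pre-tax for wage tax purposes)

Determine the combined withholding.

€274.16

Wage Tax: taxable = €1,740.00 − €250.00 = €1,490.00
  11.4% × €1,490.00 = €169.86
Social Insurance: 7% × €1,490.00 = €104.30
Total: €169.86 + €104.30 = €274.16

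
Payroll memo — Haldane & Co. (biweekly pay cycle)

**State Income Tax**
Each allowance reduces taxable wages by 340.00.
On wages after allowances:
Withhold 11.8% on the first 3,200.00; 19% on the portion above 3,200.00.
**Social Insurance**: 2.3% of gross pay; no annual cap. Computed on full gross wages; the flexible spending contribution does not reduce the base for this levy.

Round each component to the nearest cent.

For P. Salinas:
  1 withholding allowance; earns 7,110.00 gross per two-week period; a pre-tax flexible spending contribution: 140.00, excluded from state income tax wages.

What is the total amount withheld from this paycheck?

1,192.83

State Income Tax: taxable = 7,110.00 − 140.00 − 1×340.00 = 6,630.00
  377.60 + 19% × (6,630.00 − 3,200.00) = 377.60 + 19% × 3,430.00 = 1,029.30
Social Insurance: 2.3% × 7,110.00 = 163.53
Total: 1,029.30 + 163.53 = 1,192.83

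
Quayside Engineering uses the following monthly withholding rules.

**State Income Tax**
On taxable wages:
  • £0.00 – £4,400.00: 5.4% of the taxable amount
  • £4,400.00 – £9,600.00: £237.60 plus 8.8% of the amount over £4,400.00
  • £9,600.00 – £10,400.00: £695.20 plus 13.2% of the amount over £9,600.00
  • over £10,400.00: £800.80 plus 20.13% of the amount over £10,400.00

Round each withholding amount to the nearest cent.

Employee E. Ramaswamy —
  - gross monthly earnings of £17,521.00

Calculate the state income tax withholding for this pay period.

£2,234.26

State Income Tax: taxable = £17,521.00
  £800.80 + 20.13% × (£17,521.00 − £10,400.00) = £800.80 + 20.13% × £7,121.00 = £2,234.26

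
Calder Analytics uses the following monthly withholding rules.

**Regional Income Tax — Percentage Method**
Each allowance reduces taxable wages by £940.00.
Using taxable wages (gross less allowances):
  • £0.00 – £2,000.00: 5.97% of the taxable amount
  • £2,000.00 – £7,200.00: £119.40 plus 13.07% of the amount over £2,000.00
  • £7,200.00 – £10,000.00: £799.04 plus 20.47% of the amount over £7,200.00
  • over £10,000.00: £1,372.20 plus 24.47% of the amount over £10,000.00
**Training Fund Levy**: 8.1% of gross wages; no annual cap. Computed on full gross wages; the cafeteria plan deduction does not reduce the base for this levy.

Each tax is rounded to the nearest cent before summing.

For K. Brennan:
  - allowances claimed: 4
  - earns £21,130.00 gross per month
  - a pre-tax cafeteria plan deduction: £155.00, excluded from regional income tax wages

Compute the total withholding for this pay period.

Regional Income Tax: taxable = £21,130.00 − £155.00 − 4×£940.00 = £17,215.00
  £1,372.20 + 24.47% × (£17,215.00 − £10,000.00) = £1,372.20 + 24.47% × £7,215.00 = £3,137.71
Training Fund Levy: 8.1% × £21,130.00 = £1,711.53
Total: £3,137.71 + £1,711.53 = £4,849.24

£4,849.24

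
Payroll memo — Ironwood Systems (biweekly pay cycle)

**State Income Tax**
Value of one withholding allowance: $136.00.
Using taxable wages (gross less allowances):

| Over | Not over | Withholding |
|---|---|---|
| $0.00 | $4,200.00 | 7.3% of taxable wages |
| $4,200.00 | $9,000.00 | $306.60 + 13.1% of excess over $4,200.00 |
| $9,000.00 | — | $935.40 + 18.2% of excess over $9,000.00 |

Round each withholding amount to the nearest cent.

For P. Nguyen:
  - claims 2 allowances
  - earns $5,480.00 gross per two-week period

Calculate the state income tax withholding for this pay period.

State Income Tax: taxable = $5,480.00 − 2×$136.00 = $5,208.00
  $306.60 + 13.1% × ($5,208.00 − $4,200.00) = $306.60 + 13.1% × $1,008.00 = $438.65

$438.65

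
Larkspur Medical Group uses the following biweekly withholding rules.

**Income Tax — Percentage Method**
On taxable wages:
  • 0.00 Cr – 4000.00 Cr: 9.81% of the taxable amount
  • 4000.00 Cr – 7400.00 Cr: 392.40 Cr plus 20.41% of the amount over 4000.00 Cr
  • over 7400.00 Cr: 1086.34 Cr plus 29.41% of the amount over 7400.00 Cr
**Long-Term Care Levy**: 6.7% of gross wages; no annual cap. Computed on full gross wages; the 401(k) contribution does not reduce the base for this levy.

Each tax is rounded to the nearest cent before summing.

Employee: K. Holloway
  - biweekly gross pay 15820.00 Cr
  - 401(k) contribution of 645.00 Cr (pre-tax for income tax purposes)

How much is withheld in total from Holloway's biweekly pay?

4432.91 Cr

Income Tax: taxable = 15820.00 Cr − 645.00 Cr = 15175.00 Cr
  1086.34 Cr + 29.41% × (15175.00 Cr − 7400.00 Cr) = 1086.34 Cr + 29.41% × 7775.00 Cr = 3372.97 Cr
Long-Term Care Levy: 6.7% × 15820.00 Cr = 1059.94 Cr
Total: 3372.97 Cr + 1059.94 Cr = 4432.91 Cr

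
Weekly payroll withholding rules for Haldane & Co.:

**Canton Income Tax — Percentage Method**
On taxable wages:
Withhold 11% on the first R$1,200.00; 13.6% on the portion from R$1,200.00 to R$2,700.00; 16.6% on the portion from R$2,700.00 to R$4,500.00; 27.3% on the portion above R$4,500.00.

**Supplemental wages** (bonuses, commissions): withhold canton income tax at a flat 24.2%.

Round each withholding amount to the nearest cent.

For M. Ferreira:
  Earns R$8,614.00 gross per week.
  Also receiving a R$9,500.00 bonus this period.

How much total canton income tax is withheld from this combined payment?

Canton Income Tax: taxable = R$8,614.00
  R$634.80 + 27.3% × (R$8,614.00 − R$4,500.00) = R$634.80 + 27.3% × R$4,114.00 = R$1,757.92
Supplemental (24.2% flat on bonus): 24.2% × R$9,500.00 = R$2,299.00
Total canton income tax: R$1,757.92 + R$2,299.00 = R$4,056.92

R$4,056.92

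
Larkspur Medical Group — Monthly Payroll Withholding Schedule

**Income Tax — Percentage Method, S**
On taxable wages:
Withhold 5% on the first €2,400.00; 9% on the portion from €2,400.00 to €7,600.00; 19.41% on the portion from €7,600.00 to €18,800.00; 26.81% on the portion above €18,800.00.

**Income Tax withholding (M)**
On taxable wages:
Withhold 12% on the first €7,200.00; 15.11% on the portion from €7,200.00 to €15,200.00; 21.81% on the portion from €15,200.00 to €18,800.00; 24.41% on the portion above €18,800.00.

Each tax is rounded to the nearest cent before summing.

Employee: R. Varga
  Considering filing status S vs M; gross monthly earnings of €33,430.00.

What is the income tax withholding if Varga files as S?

€6,684.22

Income Tax (S): taxable = €33,430.00
  €2,761.92 + 26.81% × (€33,430.00 − €18,800.00) = €2,761.92 + 26.81% × €14,630.00 = €6,684.22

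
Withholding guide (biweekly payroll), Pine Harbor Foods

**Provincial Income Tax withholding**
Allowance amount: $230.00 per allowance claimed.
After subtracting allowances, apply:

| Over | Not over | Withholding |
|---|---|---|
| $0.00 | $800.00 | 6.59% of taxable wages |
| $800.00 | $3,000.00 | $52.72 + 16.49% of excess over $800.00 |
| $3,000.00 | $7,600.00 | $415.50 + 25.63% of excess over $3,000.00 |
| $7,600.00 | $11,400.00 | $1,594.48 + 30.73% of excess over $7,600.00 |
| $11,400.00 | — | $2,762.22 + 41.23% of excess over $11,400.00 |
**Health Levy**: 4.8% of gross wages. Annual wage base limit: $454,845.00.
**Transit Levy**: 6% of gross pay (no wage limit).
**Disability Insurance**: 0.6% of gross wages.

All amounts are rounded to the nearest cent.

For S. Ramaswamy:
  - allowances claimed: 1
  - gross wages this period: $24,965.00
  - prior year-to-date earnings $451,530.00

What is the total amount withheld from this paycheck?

Provincial Income Tax: taxable = $24,965.00 − 1×$230.00 = $24,735.00
  $2,762.22 + 41.23% × ($24,735.00 − $11,400.00) = $2,762.22 + 41.23% × $13,335.00 = $8,260.24
Health Levy: cap $454,845.00 − YTD $451,530.00 = $3,315.00 subject; 4.8% × $3,315.00 = $159.12
Transit Levy: 6% × $24,965.00 = $1,497.90
Disability Insurance: 0.6% × $24,965.00 = $149.79
Total: $8,260.24 + $159.12 + $1,497.90 + $149.79 = $10,067.05

$10,067.05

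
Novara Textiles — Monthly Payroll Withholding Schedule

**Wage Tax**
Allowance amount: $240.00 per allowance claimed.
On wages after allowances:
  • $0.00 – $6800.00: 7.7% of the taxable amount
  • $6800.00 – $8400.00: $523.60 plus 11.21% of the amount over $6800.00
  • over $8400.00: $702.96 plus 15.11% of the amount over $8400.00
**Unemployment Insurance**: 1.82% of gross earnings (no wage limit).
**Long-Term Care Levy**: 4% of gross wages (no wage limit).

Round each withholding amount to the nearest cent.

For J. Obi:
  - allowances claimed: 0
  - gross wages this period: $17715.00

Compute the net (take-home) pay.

Wage Tax: taxable = $17715.00
  $702.96 + 15.11% × ($17715.00 − $8400.00) = $702.96 + 15.11% × $9315.00 = $2110.46
Unemployment Insurance: 1.82% × $17715.00 = $322.41
Long-Term Care Levy: 4% × $17715.00 = $708.60
Total withheld: $2110.46 + $322.41 + $708.60 = $3141.47
Net pay: $17715.00 − $3141.47 = $14573.53

$14573.53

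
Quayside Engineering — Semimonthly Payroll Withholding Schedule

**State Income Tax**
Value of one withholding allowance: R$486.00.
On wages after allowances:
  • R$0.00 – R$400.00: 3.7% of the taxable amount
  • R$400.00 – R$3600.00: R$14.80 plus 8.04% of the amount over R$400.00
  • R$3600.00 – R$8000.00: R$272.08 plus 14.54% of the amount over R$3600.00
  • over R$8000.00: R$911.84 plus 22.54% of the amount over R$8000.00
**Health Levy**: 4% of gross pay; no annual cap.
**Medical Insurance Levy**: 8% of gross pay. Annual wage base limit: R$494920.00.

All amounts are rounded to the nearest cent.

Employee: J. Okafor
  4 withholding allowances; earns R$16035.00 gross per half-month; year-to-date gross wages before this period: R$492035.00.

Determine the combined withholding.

R$3156.95

State Income Tax: taxable = R$16035.00 − 4×R$486.00 = R$14091.00
  R$911.84 + 22.54% × (R$14091.00 − R$8000.00) = R$911.84 + 22.54% × R$6091.00 = R$2284.75
Health Levy: 4% × R$16035.00 = R$641.40
Medical Insurance Levy: cap R$494920.00 − YTD R$492035.00 = R$2885.00 subject; 8% × R$2885.00 = R$230.80
Total: R$2284.75 + R$641.40 + R$230.80 = R$3156.95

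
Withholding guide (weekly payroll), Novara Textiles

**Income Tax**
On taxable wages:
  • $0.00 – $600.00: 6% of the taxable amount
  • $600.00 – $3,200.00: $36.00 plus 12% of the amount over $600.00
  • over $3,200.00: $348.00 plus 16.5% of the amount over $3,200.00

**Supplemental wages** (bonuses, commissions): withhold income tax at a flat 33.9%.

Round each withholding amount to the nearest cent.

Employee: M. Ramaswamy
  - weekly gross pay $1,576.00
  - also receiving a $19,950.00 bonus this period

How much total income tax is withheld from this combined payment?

$6,916.17

Income Tax: taxable = $1,576.00
  $36.00 + 12% × ($1,576.00 − $600.00) = $36.00 + 12% × $976.00 = $153.12
Supplemental (33.9% flat on bonus): 33.9% × $19,950.00 = $6,763.05
Total income tax: $153.12 + $6,763.05 = $6,916.17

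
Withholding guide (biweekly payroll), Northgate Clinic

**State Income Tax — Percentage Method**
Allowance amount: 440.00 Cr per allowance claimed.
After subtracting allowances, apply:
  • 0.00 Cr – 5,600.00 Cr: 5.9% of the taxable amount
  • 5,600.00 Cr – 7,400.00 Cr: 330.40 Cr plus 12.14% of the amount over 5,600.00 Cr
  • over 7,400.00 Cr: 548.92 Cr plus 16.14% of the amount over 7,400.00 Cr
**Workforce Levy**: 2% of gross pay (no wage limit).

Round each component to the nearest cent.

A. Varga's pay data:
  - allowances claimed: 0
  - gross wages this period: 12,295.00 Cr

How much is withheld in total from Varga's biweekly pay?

1,584.87 Cr

State Income Tax: taxable = 12,295.00 Cr
  548.92 Cr + 16.14% × (12,295.00 Cr − 7,400.00 Cr) = 548.92 Cr + 16.14% × 4,895.00 Cr = 1,338.97 Cr
Workforce Levy: 2% × 12,295.00 Cr = 245.90 Cr
Total: 1,338.97 Cr + 245.90 Cr = 1,584.87 Cr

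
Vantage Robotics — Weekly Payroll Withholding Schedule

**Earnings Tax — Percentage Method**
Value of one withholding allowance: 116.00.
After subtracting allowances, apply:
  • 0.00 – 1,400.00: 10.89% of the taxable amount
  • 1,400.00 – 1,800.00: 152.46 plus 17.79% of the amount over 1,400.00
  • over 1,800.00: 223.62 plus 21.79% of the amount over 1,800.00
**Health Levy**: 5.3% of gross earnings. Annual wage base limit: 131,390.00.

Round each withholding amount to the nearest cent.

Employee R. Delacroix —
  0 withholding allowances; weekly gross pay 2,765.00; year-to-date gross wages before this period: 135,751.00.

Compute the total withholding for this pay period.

433.89

Earnings Tax: taxable = 2,765.00
  223.62 + 21.79% × (2,765.00 − 1,800.00) = 223.62 + 21.79% × 965.00 = 433.89
Health Levy: YTD 135,751.00 ≥ cap 131,390.00 → 0.00
Total: 433.89 + 0.00 = 433.89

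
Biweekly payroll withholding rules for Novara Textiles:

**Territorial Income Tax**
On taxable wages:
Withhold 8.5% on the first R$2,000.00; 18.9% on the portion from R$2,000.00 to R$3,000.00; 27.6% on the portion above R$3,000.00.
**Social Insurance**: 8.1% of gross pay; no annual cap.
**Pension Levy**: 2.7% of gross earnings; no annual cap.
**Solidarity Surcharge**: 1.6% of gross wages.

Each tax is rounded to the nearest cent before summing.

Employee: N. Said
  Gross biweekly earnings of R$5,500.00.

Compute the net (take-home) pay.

R$3,769.00

Territorial Income Tax: taxable = R$5,500.00
  R$359.00 + 27.6% × (R$5,500.00 − R$3,000.00) = R$359.00 + 27.6% × R$2,500.00 = R$1,049.00
Social Insurance: 8.1% × R$5,500.00 = R$445.50
Pension Levy: 2.7% × R$5,500.00 = R$148.50
Solidarity Surcharge: 1.6% × R$5,500.00 = R$88.00
Total withheld: R$1,049.00 + R$445.50 + R$148.50 + R$88.00 = R$1,731.00
Net pay: R$5,500.00 − R$1,731.00 = R$3,769.00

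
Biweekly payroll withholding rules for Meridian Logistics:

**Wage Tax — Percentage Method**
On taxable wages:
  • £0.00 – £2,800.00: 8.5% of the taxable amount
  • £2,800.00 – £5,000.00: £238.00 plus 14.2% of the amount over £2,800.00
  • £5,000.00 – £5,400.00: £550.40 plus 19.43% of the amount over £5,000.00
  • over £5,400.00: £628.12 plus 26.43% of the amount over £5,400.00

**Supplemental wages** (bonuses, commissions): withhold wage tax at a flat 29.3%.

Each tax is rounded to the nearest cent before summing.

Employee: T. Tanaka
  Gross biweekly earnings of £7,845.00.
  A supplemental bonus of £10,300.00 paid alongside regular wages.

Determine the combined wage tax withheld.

Wage Tax: taxable = £7,845.00
  £628.12 + 26.43% × (£7,845.00 − £5,400.00) = £628.12 + 26.43% × £2,445.00 = £1,274.33
Supplemental (29.3% flat on bonus): 29.3% × £10,300.00 = £3,017.90
Total wage tax: £1,274.33 + £3,017.90 = £4,292.23

£4,292.23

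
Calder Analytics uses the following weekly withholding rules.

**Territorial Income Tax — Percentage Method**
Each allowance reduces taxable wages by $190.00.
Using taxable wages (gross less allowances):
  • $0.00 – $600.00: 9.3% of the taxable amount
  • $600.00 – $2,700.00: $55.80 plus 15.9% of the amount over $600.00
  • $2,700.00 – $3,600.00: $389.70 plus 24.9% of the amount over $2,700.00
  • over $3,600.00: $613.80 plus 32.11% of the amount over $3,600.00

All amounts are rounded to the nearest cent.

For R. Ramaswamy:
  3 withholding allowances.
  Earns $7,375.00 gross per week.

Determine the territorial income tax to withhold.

Territorial Income Tax: taxable = $7,375.00 − 3×$190.00 = $6,805.00
  $613.80 + 32.11% × ($6,805.00 − $3,600.00) = $613.80 + 32.11% × $3,205.00 = $1,642.93

$1,642.93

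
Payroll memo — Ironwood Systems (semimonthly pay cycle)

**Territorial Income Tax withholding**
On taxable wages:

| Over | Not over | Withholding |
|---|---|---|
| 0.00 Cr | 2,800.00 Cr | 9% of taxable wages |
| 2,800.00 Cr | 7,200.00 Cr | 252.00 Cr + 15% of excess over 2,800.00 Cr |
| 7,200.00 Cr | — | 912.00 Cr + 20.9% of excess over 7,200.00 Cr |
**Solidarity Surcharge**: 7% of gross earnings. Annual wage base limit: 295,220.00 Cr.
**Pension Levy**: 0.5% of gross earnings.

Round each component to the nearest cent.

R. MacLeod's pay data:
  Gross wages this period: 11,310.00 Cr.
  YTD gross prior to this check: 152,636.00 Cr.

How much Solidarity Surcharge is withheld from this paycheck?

791.70 Cr

Solidarity Surcharge: 7% × 11,310.00 Cr = 791.70 Cr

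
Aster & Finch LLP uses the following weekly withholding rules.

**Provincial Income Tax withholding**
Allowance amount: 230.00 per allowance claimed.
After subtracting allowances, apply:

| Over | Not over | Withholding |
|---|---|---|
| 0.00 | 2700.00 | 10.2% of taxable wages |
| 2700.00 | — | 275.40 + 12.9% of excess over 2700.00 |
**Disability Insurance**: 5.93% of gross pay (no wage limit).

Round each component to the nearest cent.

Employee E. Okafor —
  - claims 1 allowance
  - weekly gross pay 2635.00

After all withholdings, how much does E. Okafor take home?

Provincial Income Tax: taxable = 2635.00 − 1×230.00 = 2405.00
  10.2% × 2405.00 = 245.31
Disability Insurance: 5.93% × 2635.00 = 156.26
Total withheld: 245.31 + 156.26 = 401.57
Net pay: 2635.00 − 401.57 = 2233.43

2233.43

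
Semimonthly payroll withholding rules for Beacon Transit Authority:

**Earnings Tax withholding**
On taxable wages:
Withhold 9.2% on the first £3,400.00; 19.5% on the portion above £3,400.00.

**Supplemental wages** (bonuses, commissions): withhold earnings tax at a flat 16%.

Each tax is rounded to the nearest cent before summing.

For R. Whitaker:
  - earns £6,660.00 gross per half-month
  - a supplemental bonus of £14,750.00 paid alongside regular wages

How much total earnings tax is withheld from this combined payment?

Earnings Tax: taxable = £6,660.00
  £312.80 + 19.5% × (£6,660.00 − £3,400.00) = £312.80 + 19.5% × £3,260.00 = £948.50
Supplemental (16% flat on bonus): 16% × £14,750.00 = £2,360.00
Total earnings tax: £948.50 + £2,360.00 = £3,308.50

£3,308.50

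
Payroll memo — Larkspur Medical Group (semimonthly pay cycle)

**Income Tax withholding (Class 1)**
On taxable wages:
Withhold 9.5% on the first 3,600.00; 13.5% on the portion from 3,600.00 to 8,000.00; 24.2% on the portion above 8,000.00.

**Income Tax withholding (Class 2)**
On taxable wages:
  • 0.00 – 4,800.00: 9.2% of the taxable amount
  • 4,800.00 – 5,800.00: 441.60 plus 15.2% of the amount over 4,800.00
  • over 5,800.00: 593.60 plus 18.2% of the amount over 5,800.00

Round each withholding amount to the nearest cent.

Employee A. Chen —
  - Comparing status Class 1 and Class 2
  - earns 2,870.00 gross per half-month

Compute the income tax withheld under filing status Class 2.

264.04

Income Tax (Class 2): taxable = 2,870.00
  9.2% × 2,870.00 = 264.04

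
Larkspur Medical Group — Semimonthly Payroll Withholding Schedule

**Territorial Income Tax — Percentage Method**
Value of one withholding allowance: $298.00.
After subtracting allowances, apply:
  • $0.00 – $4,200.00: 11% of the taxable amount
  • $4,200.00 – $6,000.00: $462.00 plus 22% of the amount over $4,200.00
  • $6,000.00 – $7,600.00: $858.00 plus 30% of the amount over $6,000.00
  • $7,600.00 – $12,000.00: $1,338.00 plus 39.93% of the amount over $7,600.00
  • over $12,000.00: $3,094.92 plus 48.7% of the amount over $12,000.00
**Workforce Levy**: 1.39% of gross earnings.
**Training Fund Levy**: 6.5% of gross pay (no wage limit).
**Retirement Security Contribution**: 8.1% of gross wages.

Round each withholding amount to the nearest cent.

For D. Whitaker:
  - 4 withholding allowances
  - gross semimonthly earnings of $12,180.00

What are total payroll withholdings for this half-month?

$4,638.41

Territorial Income Tax: taxable = $12,180.00 − 4×$298.00 = $10,988.00
  $1,338.00 + 39.93% × ($10,988.00 − $7,600.00) = $1,338.00 + 39.93% × $3,388.00 = $2,690.83
Workforce Levy: 1.39% × $12,180.00 = $169.30
Training Fund Levy: 6.5% × $12,180.00 = $791.70
Retirement Security Contribution: 8.1% × $12,180.00 = $986.58
Total: $2,690.83 + $169.30 + $791.70 + $986.58 = $4,638.41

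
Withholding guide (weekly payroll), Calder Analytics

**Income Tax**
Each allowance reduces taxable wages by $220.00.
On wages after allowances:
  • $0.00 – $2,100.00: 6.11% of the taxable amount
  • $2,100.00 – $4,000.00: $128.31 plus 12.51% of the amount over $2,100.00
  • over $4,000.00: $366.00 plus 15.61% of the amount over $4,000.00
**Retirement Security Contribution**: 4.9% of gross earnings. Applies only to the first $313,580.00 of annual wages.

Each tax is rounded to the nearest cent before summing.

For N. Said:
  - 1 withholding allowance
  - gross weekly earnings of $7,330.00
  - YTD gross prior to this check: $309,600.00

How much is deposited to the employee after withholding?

Income Tax: taxable = $7,330.00 − 1×$220.00 = $7,110.00
  $366.00 + 15.61% × ($7,110.00 − $4,000.00) = $366.00 + 15.61% × $3,110.00 = $851.47
Retirement Security Contribution: cap $313,580.00 − YTD $309,600.00 = $3,980.00 subject; 4.9% × $3,980.00 = $195.02
Total withheld: $851.47 + $195.02 = $1,046.49
Net pay: $7,330.00 − $1,046.49 = $6,283.51

$6,283.51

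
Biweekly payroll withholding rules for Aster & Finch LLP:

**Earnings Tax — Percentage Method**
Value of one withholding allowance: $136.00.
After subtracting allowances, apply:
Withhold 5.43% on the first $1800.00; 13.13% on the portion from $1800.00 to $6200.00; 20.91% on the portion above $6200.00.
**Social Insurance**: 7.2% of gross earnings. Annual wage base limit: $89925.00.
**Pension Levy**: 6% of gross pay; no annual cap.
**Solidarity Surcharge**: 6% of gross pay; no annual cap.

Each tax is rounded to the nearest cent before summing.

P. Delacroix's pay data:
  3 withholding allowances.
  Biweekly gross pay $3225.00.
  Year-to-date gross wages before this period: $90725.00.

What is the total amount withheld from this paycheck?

$618.27

Earnings Tax: taxable = $3225.00 − 3×$136.00 = $2817.00
  $97.74 + 13.13% × ($2817.00 − $1800.00) = $97.74 + 13.13% × $1017.00 = $231.27
Social Insurance: YTD $90725.00 ≥ cap $89925.00 → $0.00
Pension Levy: 6% × $3225.00 = $193.50
Solidarity Surcharge: 6% × $3225.00 = $193.50
Total: $231.27 + $0.00 + $193.50 + $193.50 = $618.27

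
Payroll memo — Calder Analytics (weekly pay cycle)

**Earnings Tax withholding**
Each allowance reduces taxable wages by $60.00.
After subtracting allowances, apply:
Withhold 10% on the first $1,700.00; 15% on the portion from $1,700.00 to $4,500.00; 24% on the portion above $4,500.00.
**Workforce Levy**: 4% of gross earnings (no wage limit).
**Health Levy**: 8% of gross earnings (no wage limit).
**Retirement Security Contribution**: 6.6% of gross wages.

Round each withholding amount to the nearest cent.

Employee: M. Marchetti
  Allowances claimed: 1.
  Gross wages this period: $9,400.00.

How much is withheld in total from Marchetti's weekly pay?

$3,500.00

Earnings Tax: taxable = $9,400.00 − 1×$60.00 = $9,340.00
  $590.00 + 24% × ($9,340.00 − $4,500.00) = $590.00 + 24% × $4,840.00 = $1,751.60
Workforce Levy: 4% × $9,400.00 = $376.00
Health Levy: 8% × $9,400.00 = $752.00
Retirement Security Contribution: 6.6% × $9,400.00 = $620.40
Total: $1,751.60 + $376.00 + $752.00 + $620.40 = $3,500.00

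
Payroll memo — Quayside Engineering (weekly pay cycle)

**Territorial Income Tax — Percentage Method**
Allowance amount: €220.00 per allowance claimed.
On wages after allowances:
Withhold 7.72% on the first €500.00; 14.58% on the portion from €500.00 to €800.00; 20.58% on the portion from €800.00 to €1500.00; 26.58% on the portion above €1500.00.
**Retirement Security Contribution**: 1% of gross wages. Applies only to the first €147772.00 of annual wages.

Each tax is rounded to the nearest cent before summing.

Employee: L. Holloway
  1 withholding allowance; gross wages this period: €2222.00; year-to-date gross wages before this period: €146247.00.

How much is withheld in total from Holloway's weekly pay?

Territorial Income Tax: taxable = €2222.00 − 1×€220.00 = €2002.00
  €226.40 + 26.58% × (€2002.00 − €1500.00) = €226.40 + 26.58% × €502.00 = €359.83
Retirement Security Contribution: cap €147772.00 − YTD €146247.00 = €1525.00 subject; 1% × €1525.00 = €15.25
Total: €359.83 + €15.25 = €375.08

€375.08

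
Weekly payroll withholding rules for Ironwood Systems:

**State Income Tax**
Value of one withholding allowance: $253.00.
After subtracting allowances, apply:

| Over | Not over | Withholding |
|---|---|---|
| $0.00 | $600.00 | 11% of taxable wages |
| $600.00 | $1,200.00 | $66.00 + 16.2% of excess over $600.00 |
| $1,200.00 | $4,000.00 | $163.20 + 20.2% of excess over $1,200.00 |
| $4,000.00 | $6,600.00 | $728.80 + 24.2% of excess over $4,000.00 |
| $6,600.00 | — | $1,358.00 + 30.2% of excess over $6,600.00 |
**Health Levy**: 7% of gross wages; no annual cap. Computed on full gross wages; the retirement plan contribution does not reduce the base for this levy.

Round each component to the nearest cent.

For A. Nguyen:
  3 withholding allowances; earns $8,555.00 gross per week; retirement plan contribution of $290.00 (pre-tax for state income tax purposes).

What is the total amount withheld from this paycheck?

$2,230.46

State Income Tax: taxable = $8,555.00 − $290.00 − 3×$253.00 = $7,506.00
  $1,358.00 + 30.2% × ($7,506.00 − $6,600.00) = $1,358.00 + 30.2% × $906.00 = $1,631.61
Health Levy: 7% × $8,555.00 = $598.85
Total: $1,631.61 + $598.85 = $2,230.46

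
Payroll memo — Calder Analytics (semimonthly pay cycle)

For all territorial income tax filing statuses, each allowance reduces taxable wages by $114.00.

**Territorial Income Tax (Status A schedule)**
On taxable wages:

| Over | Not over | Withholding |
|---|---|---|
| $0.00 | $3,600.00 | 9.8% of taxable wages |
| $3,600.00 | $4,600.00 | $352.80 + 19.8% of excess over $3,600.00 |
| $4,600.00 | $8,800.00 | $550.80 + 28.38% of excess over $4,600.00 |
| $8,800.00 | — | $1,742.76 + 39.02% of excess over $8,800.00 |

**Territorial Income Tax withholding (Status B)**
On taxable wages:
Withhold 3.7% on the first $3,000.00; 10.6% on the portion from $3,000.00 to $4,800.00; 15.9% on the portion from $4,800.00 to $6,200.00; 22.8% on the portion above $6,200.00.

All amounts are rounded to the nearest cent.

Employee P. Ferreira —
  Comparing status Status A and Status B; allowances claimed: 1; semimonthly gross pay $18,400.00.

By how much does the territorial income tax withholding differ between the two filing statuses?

Territorial Income Tax (Status A): taxable = $18,400.00 − 1×$114.00 = $18,286.00
  $1,742.76 + 39.02% × ($18,286.00 − $8,800.00) = $1,742.76 + 39.02% × $9,486.00 = $5,444.20
Territorial Income Tax (Status B): taxable = $18,400.00 − 1×$114.00 = $18,286.00
  $524.40 + 22.8% × ($18,286.00 − $6,200.00) = $524.40 + 22.8% × $12,086.00 = $3,280.01
Difference: |$5,444.20 − $3,280.01| = $2,164.19 (higher under Status A)

$2,164.19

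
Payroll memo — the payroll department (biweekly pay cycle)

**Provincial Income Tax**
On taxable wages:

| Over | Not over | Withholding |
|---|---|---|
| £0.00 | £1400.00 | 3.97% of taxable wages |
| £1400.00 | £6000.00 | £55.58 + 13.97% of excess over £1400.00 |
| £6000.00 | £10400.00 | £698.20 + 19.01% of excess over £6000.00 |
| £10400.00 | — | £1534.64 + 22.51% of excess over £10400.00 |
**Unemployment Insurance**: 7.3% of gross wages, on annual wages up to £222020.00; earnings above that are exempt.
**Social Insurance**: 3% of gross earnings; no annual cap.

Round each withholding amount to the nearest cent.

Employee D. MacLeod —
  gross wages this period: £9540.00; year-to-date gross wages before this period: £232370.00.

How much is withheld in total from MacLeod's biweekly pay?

Provincial Income Tax: taxable = £9540.00
  £698.20 + 19.01% × (£9540.00 − £6000.00) = £698.20 + 19.01% × £3540.00 = £1371.15
Unemployment Insurance: YTD £232370.00 ≥ cap £222020.00 → £0.00
Social Insurance: 3% × £9540.00 = £286.20
Total: £1371.15 + £0.00 + £286.20 = £1657.35

£1657.35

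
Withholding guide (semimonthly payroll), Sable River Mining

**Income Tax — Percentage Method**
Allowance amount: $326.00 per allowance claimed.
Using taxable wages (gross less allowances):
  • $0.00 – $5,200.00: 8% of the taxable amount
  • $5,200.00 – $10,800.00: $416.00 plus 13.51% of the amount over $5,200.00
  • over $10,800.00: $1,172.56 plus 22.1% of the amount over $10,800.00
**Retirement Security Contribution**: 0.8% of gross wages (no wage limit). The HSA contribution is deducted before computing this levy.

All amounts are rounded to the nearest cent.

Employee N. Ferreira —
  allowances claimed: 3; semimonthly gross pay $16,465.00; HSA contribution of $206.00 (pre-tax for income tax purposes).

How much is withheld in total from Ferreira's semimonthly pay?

$2,292.93

Income Tax: taxable = $16,465.00 − $206.00 − 3×$326.00 = $15,281.00
  $1,172.56 + 22.1% × ($15,281.00 − $10,800.00) = $1,172.56 + 22.1% × $4,481.00 = $2,162.86
Retirement Security Contribution: 0.8% × $16,259.00 = $130.07
Total: $2,162.86 + $130.07 = $2,292.93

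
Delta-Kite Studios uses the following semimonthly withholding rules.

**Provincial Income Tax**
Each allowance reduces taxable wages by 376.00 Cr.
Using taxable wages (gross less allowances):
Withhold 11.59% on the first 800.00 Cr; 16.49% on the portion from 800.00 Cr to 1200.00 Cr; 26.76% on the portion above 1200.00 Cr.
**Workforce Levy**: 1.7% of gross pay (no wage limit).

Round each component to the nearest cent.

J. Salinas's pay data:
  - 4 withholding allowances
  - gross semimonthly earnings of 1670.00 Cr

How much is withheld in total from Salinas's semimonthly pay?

Provincial Income Tax: taxable = 1670.00 Cr − 4×376.00 Cr = 166.00 Cr
  11.59% × 166.00 Cr = 19.24 Cr
Workforce Levy: 1.7% × 1670.00 Cr = 28.39 Cr
Total: 19.24 Cr + 28.39 Cr = 47.63 Cr

47.63 Cr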